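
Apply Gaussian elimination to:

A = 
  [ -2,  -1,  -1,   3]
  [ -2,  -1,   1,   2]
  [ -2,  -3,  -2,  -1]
Row operations:
R2 → R2 - (1)·R1
R3 → R3 - (1)·R1
Swap R2 ↔ R3

Resulting echelon form:
REF = 
  [ -2,  -1,  -1,   3]
  [  0,  -2,  -1,  -4]
  [  0,   0,   2,  -1]

Rank = 3 (number of non-zero pivot rows).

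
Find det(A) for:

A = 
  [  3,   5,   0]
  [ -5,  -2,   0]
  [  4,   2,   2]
Cofactor expansion along row 1:
det(A) = (3)·((-2)(2) - (0)(2)) - (5)·((-5)(2) - (0)(4)) + (0)·((-5)(2) - (-2)(4))
  = (3)(-4) - (5)(-10) + (0)(-2)
  = 38

det(A) = 38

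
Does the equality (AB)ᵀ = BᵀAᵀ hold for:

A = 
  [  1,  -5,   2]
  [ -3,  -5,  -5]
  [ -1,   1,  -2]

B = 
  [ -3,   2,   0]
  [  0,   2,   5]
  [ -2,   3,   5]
Yes

(AB)ᵀ = 
  [ -7,  19,   7]
  [ -2, -31,  -6]
  [-15, -50,  -5]

BᵀAᵀ = 
  [ -7,  19,   7]
  [ -2, -31,  -6]
  [-15, -50,  -5]

Both sides are equal — this is the standard identity (AB)ᵀ = BᵀAᵀ, which holds for all A, B.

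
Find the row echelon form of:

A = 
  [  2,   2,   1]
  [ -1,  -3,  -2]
Row operations:
R2 → R2 + (1/2)·R1

Resulting echelon form:
REF = 
  [   2,    2,    1]
  [   0,   -2, -3/2]

Rank = 2 (number of non-zero pivot rows).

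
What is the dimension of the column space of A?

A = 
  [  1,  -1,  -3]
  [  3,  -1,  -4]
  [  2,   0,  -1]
dim(Col(A)) = 2

Row reduce:
R2 → R2 - (3)·R1
R3 → R3 - (2)·R1
R3 → R3 - (1)·R2
REF = 
  [  1,  -1,  -3]
  [  0,   2,   5]
  [  0,   0,   0]
Pivot columns: 1, 2 → 2 pivots.
dim(Col(A)) = number of pivot columns = 2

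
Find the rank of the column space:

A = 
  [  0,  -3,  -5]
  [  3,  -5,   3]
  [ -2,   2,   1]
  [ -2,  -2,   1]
Row reduce:
Swap R1 ↔ R2
R3 → R3 + (2/3)·R1
R4 → R4 + (2/3)·R1
R3 → R3 - (4/9)·R2
R4 → R4 - (16/9)·R2
R4 → R4 - (107/47)·R3
REF = 
  [   3,   -5,    3]
  [   0,   -3,   -5]
  [   0,    0, 47/9]
  [   0,    0,    0]
Pivot columns: 1, 2, 3 → 3 pivots.
dim(Col(A)) = number of pivot columns = 3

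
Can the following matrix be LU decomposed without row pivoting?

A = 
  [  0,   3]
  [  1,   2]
No.
A[1,1] = 0 but A[2,1] = 1 ≠ 0. Any LU with L unit lower triangular has (LU)[1,1] = U[1,1] and (LU)[2,1] = L[2,1]·U[1,1]; matching A forces U[1,1] = 0, which then forces (LU)[2,1] = 0 ≠ 1. A row swap (pivoting) is required.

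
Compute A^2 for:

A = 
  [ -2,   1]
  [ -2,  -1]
A² = A·A:
A²[1,1] = (-2)(-2) + (1)(-2) = 2
A²[1,2] = (-2)(1) + (1)(-1) = -3
A²[2,1] = (-2)(-2) + (-1)(-2) = 6
A²[2,2] = (-2)(1) + (-1)(-1) = -1
A² = 
  [  2,  -3]
  [  6,  -1]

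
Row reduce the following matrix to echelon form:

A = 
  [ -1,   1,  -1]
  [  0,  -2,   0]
Row operations:
No row operations needed (already in echelon form).

Resulting echelon form:
REF = 
  [ -1,   1,  -1]
  [  0,  -2,   0]

Rank = 2 (number of non-zero pivot rows).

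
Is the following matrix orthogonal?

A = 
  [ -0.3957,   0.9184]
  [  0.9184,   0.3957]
Yes

AᵀA = 
  [  1,   0]
  [  0,   1]
≈ I (equal to I up to the 4-dp rounding of the entries)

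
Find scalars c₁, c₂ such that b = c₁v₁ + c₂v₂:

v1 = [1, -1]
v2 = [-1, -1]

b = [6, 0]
c1 = 3, c2 = -3

b = 3·v1 + -3·v2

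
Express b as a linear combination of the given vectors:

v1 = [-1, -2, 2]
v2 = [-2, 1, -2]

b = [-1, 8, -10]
c1 = -3, c2 = 2

b = -3·v1 + 2·v2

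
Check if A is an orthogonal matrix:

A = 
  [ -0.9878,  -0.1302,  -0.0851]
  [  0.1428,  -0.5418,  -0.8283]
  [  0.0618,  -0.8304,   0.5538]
Yes

AᵀA = 
  [  1,  -0.0001,   0]
  [ -0.0001,   1.0001,   0]
  [  0,   0,   1]
≈ I (equal to I up to the 4-dp rounding of the entries)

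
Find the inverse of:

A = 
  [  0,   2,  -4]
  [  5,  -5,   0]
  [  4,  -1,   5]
det(A) = (0)·((-5)(5) - (0)(-1)) - (2)·((5)(5) - (0)(4)) + (-4)·((5)(-1) - (-5)(4))
  = (0)(-25) - (2)(25) + (-4)(15)
  = -110
det(A) = -110 ≠ 0, so A is invertible.

Cofactors Cᵢⱼ = (-1)ⁱ⁺ʲ·Mᵢⱼ:
C = 
  [-25, -25,  15]
  [ -6,  16,   8]
  [-20, -20, -10]

adj(A) = Cᵀ:
adj(A) = 
  [-25,  -6, -20]
  [-25,  16, -20]
  [ 15,   8, -10]

A⁻¹ = (-1/110) · adj(A):
A⁻¹ = 
  [ 5/22,  3/55,  2/11]
  [ 5/22, -8/55,  2/11]
  [-3/22, -4/55,  1/11]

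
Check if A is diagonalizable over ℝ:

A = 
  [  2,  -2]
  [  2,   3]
No

tr(A) = 5, det(A) = 10
Characteristic polynomial: λ² - tr(A)λ + det(A) = λ² - 5λ + 10
λ² - 5λ + 10 = 0  ⇒  λ = (5 ± √((-5)² - 4·(10)))/2 = (5 ± √(-15))/2
  = (5 + i√15)/2,  (5 - i√15)/2
Eigenvalues: (5 + i√15)/2, (5 - i√15)/2  (≈ 2.5 + 1.936i, 2.5 - 1.936i)
Has complex eigenvalues (not diagonalizable over ℝ).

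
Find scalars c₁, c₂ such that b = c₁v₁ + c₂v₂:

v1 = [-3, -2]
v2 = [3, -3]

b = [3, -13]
c1 = 2, c2 = 3

b = 2·v1 + 3·v2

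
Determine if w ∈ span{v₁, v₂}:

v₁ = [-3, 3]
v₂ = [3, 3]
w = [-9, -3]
Yes

Form the augmented matrix and row-reduce:
[v₁|v₂|w] = 
  [ -3,   3,  -9]
  [  3,   3,  -3]
R2 → R2 + (1)·R1
REF = 
  [ -3,   3,  -9]
  [  0,   6, -12]

No row of the form [0 0 | nonzero], so the system is consistent. Back-substitution gives c₁ = 1, c₂ = -2: w = (1)·v₁ + (-2)·v₂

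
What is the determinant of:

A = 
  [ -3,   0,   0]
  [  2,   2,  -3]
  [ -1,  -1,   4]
-15

Cofactor expansion along row 1:
det(A) = (-3)·((2)(4) - (-3)(-1)) - (0)·((2)(4) - (-3)(-1)) + (0)·((2)(-1) - (2)(-1))
  = (-3)(5) - (0)(5) + (0)(0)
  = -15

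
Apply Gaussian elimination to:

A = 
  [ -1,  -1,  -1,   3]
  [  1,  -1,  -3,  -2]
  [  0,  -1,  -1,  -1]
Row operations:
R2 → R2 + (1)·R1
R3 → R3 - (1/2)·R2

Resulting echelon form:
REF = 
  [  -1,   -1,   -1,    3]
  [   0,   -2,   -4,    1]
  [   0,    0,    1, -3/2]

Rank = 3 (number of non-zero pivot rows).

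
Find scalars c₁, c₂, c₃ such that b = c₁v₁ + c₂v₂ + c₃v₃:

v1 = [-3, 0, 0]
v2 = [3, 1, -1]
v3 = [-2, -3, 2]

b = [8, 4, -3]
c1 = -1, c2 = 1, c3 = -1

b = -1·v1 + 1·v2 + -1·v3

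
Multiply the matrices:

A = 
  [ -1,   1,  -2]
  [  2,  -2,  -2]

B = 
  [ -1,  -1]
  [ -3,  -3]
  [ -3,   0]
AB = 
  [  4,  -2]
  [ 10,   4]

A is 2×3 and B is 3×2, so AB is 2×2. Each entry is (row of A)·(column of B):
AB[1,1] = (-1)(-1) + (1)(-3) + (-2)(-3) = 4
AB[1,2] = (-1)(-1) + (1)(-3) + (-2)(0) = -2
AB[2,1] = (2)(-1) + (-2)(-3) + (-2)(-3) = 10
AB[2,2] = (2)(-1) + (-2)(-3) + (-2)(0) = 4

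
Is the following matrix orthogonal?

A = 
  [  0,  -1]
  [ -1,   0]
Yes

AᵀA = 
  [  1,   0]
  [  0,   1]
= I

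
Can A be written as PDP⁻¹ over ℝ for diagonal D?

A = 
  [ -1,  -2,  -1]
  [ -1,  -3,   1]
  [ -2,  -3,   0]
Yes

Characteristic polynomial: det(λI - A) = λ³ + 4λ² + 2λ - 4
Testing integer divisors of the constant term: p(-2) = 0, so (λ + 2) is a factor:
p(λ) = (λ + 2)(λ² + 2λ - 2)
λ² + 2λ - 2 = 0  ⇒  λ = (-2 ± √((2)² - 4·(-2)))/2 = (-2 ± √(12))/2
  = -1 + √3,  -1 - √3
Eigenvalues: -2, -1 + √3, -1 - √3  (≈ -2, 0.7321, -2.732)
The two irrational eigenvalues are distinct (simple), so each has alg. mult. = geom. mult. = 1.
λ=-2: alg. mult. = 1, geom. mult. = 3 - rank(A - (-2)I) = 3 - 2 = 1
Sum of geometric multiplicities equals n, so A has n independent eigenvectors.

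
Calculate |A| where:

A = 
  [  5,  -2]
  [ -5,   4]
For a 2×2 matrix, det = ad - bc = (5)(4) - (-2)(-5) = 10

det(A) = 10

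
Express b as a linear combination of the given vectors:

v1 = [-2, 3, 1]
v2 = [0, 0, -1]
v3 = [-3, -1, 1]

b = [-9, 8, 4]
c1 = 3, c2 = 0, c3 = 1

b = 3·v1 + 0·v2 + 1·v3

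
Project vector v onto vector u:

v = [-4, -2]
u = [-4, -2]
proj_u(v) = [-4, -2]

v·u = (-4)(-4) + (-2)(-2) = 20
u·u = (-4)² + (-2)² = 20
proj_u(v) = (v·u / u·u) × u = (20/20) × u = (1) × u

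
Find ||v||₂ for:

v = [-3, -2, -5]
6.164

||v||₂ = √((-3)² + (-2)² + (-5)²) = √38 = 6.164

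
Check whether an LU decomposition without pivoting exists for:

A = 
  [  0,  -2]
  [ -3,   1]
No.
A[1,1] = 0 but A[2,1] = -3 ≠ 0. Any LU with L unit lower triangular has (LU)[1,1] = U[1,1] and (LU)[2,1] = L[2,1]·U[1,1]; matching A forces U[1,1] = 0, which then forces (LU)[2,1] = 0 ≠ -3. A row swap (pivoting) is required.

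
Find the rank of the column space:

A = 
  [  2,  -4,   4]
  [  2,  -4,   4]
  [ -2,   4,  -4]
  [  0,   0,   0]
dim(Col(A)) = 1

Row reduce:
R2 → R2 - (1)·R1
R3 → R3 + (1)·R1
REF = 
  [  2,  -4,   4]
  [  0,   0,   0]
  [  0,   0,   0]
  [  0,   0,   0]
Pivot columns: 1 → 1 pivot.
dim(Col(A)) = number of pivot columns = 1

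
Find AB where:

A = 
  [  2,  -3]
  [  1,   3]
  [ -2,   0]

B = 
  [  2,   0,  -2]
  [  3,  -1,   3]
AB = 
  [ -5,   3, -13]
  [ 11,  -3,   7]
  [ -4,   0,   4]

A is 3×2 and B is 2×3, so AB is 3×3. Each entry is (row of A)·(column of B):
AB[1,1] = (2)(2) + (-3)(3) = -5
AB[1,2] = (2)(0) + (-3)(-1) = 3
AB[1,3] = (2)(-2) + (-3)(3) = -13
AB[2,1] = (1)(2) + (3)(3) = 11
AB[2,2] = (1)(0) + (3)(-1) = -3
AB[2,3] = (1)(-2) + (3)(3) = 7
AB[3,1] = (-2)(2) + (0)(3) = -4
AB[3,2] = (-2)(0) + (0)(-1) = 0
AB[3,3] = (-2)(-2) + (0)(3) = 4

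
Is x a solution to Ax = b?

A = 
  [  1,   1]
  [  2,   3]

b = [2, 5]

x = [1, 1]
Yes

Ax = [2, 5] = b ✓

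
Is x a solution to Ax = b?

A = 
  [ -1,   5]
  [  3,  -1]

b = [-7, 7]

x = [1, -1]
No

Ax = [-6, 4] ≠ b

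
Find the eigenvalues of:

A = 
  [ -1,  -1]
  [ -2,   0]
λ = 1, -2

tr(A) = -1, det(A) = -2
Characteristic polynomial: λ² - tr(A)λ + det(A) = λ² + λ - 2
λ² + λ - 2 = (λ + 2)(λ - 1)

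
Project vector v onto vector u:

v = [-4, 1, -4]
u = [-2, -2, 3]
proj_u(v) = [12/17, 12/17, -18/17]

v·u = (-4)(-2) + (1)(-2) + (-4)(3) = -6
u·u = (-2)² + (-2)² + (3)² = 17
proj_u(v) = (v·u / u·u) × u = (-6/17) × u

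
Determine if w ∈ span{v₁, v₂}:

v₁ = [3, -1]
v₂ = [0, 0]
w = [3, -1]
Yes

Form the augmented matrix and row-reduce:
[v₁|v₂|w] = 
  [  3,   0,   3]
  [ -1,   0,  -1]
R2 → R2 + (1/3)·R1
REF = 
  [  3,   0,   3]
  [  0,   0,   0]

No row of the form [0 0 | nonzero], so the system is consistent. Back-substitution gives c₁ = 1, c₂ = 0: w = (1)·v₁ + (0)·v₂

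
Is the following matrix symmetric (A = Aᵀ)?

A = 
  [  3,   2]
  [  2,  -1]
Yes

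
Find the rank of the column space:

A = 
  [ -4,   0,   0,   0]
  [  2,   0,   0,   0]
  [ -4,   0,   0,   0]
Row reduce:
R2 → R2 + (1/2)·R1
R3 → R3 - (1)·R1
REF = 
  [ -4,   0,   0,   0]
  [  0,   0,   0,   0]
  [  0,   0,   0,   0]
Pivot columns: 1 → 1 pivot.
dim(Col(A)) = number of pivot columns = 1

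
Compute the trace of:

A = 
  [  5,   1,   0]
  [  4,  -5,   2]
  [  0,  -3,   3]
3

tr(A) = 5 + -5 + 3 = 3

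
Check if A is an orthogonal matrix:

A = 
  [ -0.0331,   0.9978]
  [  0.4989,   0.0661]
No

AᵀA = 
  [  0.2500,   0]
  [  0,   1]
≠ I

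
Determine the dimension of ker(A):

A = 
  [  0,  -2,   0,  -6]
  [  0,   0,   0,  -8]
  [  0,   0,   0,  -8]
nullity(A) = 2

Row reduce:
R3 → R3 - (1)·R2
REF = 
  [  0,  -2,   0,  -6]
  [  0,   0,   0,  -8]
  [  0,   0,   0,   0]
Pivot columns: 2, 4 → 2 pivots.
rank(A) = 2, so nullity(A) = 4 - 2 = 2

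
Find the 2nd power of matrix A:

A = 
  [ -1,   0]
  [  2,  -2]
A² = A·A:
A²[1,1] = (-1)(-1) + (0)(2) = 1
A²[1,2] = (-1)(0) + (0)(-2) = 0
A²[2,1] = (2)(-1) + (-2)(2) = -6
A²[2,2] = (2)(0) + (-2)(-2) = 4
A² = 
  [  1,   0]
  [ -6,   4]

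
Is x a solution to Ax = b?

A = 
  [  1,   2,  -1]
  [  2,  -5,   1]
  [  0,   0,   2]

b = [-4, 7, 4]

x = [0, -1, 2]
Yes

Ax = [-4, 7, 4] = b ✓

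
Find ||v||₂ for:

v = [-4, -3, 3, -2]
6.164

||v||₂ = √((-4)² + (-3)² + (3)² + (-2)²) = √38 = 6.164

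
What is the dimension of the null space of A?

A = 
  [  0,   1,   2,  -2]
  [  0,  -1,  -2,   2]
nullity(A) = 3

Row reduce:
R2 → R2 + (1)·R1
REF = 
  [  0,   1,   2,  -2]
  [  0,   0,   0,   0]
Pivot columns: 2 → 1 pivot.
rank(A) = 1, so nullity(A) = 4 - 1 = 3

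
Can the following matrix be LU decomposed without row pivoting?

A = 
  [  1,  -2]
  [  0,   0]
Yes.
A[1,1] = 1 ≠ 0, so Gaussian elimination proceeds without a row swap: multiplier ℓ₂₁ = (0)/(1) = 0, and U[2,2] = 0 - (0)(-2) = 0.
L = 
  [  1,   0]
  [  0,   1]
U = 
  [  1,  -2]
  [  0,   0]
Check row 2 of LU: [(0)(1), (0)(-2) + 0] = [0, 0] = row 2 of A ✓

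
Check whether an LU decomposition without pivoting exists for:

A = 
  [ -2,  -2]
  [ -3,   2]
Yes.
A[1,1] = -2 ≠ 0, so Gaussian elimination proceeds without a row swap: multiplier ℓ₂₁ = (-3)/(-2) = 3/2, and U[2,2] = 2 - (3/2)(-2) = 5.
L = 
  [  1,   0]
  [3/2,   1]
U = 
  [ -2,  -2]
  [  0,   5]
Check row 2 of LU: [(3/2)(-2), (3/2)(-2) + 5] = [-3, 2] = row 2 of A ✓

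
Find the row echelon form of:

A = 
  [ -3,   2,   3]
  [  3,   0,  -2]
Row operations:
R2 → R2 + (1)·R1

Resulting echelon form:
REF = 
  [ -3,   2,   3]
  [  0,   2,   1]

Rank = 2 (number of non-zero pivot rows).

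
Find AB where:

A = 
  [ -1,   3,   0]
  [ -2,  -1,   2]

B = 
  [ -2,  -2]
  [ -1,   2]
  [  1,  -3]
AB = 
  [ -1,   8]
  [  7,  -4]

A is 2×3 and B is 3×2, so AB is 2×2. Each entry is (row of A)·(column of B):
AB[1,1] = (-1)(-2) + (3)(-1) + (0)(1) = -1
AB[1,2] = (-1)(-2) + (3)(2) + (0)(-3) = 8
AB[2,1] = (-2)(-2) + (-1)(-1) + (2)(1) = 7
AB[2,2] = (-2)(-2) + (-1)(2) + (2)(-3) = -4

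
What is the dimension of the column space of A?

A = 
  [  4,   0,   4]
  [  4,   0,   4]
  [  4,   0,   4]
dim(Col(A)) = 1

Row reduce:
R2 → R2 - (1)·R1
R3 → R3 - (1)·R1
REF = 
  [  4,   0,   4]
  [  0,   0,   0]
  [  0,   0,   0]
Pivot columns: 1 → 1 pivot.
dim(Col(A)) = number of pivot columns = 1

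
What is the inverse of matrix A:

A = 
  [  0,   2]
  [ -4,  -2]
det(A) = (0)(-2) - (2)(-4) = 8
For a 2×2 matrix, A⁻¹ = (1/det(A)) · [[d, -b], [-c, a]]
    = (1/8) · [[-2, -2], [4, 0]]

A⁻¹ = 
  [-1/4, -1/4]
  [ 1/2,    0]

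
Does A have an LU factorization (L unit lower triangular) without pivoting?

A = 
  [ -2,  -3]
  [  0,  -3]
Yes.
A[1,1] = -2 ≠ 0, so Gaussian elimination proceeds without a row swap: multiplier ℓ₂₁ = (0)/(-2) = 0, and U[2,2] = -3 - (0)(-3) = -3.
L = 
  [  1,   0]
  [  0,   1]
U = 
  [ -2,  -3]
  [  0,  -3]
Check row 2 of LU: [(0)(-2), (0)(-3) + (-3)] = [0, -3] = row 2 of A ✓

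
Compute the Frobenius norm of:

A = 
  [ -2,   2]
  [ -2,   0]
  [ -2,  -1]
||A||_F = 4.123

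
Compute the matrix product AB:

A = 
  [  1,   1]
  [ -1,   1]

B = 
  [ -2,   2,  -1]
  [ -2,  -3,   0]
AB = 
  [ -4,  -1,  -1]
  [  0,  -5,   1]

A is 2×2 and B is 2×3, so AB is 2×3. Each entry is (row of A)·(column of B):
AB[1,1] = (1)(-2) + (1)(-2) = -4
AB[1,2] = (1)(2) + (1)(-3) = -1
AB[1,3] = (1)(-1) + (1)(0) = -1
AB[2,1] = (-1)(-2) + (1)(-2) = 0
AB[2,2] = (-1)(2) + (1)(-3) = -5
AB[2,3] = (-1)(-1) + (1)(0) = 1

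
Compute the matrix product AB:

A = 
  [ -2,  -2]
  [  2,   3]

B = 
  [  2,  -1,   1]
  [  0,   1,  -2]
A is 2×2 and B is 2×3, so AB is 2×3. Each entry is (row of A)·(column of B):
AB[1,1] = (-2)(2) + (-2)(0) = -4
AB[1,2] = (-2)(-1) + (-2)(1) = 0
AB[1,3] = (-2)(1) + (-2)(-2) = 2
AB[2,1] = (2)(2) + (3)(0) = 4
AB[2,2] = (2)(-1) + (3)(1) = 1
AB[2,3] = (2)(1) + (3)(-2) = -4

AB = 
  [ -4,   0,   2]
  [  4,   1,  -4]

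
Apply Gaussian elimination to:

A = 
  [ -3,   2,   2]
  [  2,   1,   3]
Row operations:
R2 → R2 + (2/3)·R1

Resulting echelon form:
REF = 
  [  -3,    2,    2]
  [   0,  7/3, 13/3]

Rank = 2 (number of non-zero pivot rows).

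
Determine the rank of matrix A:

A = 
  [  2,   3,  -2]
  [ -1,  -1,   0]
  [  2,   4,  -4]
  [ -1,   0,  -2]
rank(A) = 2

Row reduce:
R2 → R2 + (1/2)·R1
R3 → R3 - (1)·R1
R4 → R4 + (1/2)·R1
R3 → R3 - (2)·R2
R4 → R4 - (3)·R2
REF = 
  [  2,   3,  -2]
  [  0, 1/2,  -1]
  [  0,   0,   0]
  [  0,   0,   0]
Pivot columns: 1, 2 → 2 pivots.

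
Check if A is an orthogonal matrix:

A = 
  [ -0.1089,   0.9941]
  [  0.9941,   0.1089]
Yes

AᵀA = 
  [  1.0001,   0]
  [  0,   1.0001]
≈ I (equal to I up to the 4-dp rounding of the entries)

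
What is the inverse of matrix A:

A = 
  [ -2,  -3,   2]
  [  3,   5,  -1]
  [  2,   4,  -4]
det(A) = (-2)·((5)(-4) - (-1)(4)) - (-3)·((3)(-4) - (-1)(2)) + (2)·((3)(4) - (5)(2))
  = (-2)(-16) - (-3)(-10) + (2)(2)
  = 6
det(A) = 6 ≠ 0, so A is invertible.

Cofactors Cᵢⱼ = (-1)ⁱ⁺ʲ·Mᵢⱼ:
C = 
  [-16,  10,   2]
  [ -4,   4,   2]
  [ -7,   4,  -1]

adj(A) = Cᵀ:
adj(A) = 
  [-16,  -4,  -7]
  [ 10,   4,   4]
  [  2,   2,  -1]

A⁻¹ = (1/6) · adj(A):
A⁻¹ = 
  [-8/3, -2/3, -7/6]
  [ 5/3,  2/3,  2/3]
  [ 1/3,  1/3, -1/6]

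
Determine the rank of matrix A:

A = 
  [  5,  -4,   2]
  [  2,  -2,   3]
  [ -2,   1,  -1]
Row reduce:
R2 → R2 - (2/5)·R1
R3 → R3 + (2/5)·R1
R3 → R3 - (3/2)·R2
REF = 
  [   5,   -4,    2]
  [   0, -2/5, 11/5]
  [   0,    0, -7/2]
Pivot columns: 1, 2, 3 → 3 pivots.

rank(A) = 3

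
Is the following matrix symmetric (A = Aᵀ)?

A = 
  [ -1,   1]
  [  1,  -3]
Yes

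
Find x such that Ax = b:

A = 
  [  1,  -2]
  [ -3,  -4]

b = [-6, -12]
x = [0, 3]

Row reduce the augmented matrix [A|b]:
R2 → R2 + (3)·R1
REF = 
  [  1,  -2,  -6]
  [  0, -10, -30]

Back-substitution:
x₂ = (-30) / (-10) = 3
x₁ = (-6 - (-2)(3)) / 1 = 0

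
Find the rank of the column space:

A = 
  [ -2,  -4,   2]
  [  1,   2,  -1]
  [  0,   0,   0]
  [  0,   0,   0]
dim(Col(A)) = 1

Row reduce:
R2 → R2 + (1/2)·R1
REF = 
  [ -2,  -4,   2]
  [  0,   0,   0]
  [  0,   0,   0]
  [  0,   0,   0]
Pivot columns: 1 → 1 pivot.
dim(Col(A)) = number of pivot columns = 1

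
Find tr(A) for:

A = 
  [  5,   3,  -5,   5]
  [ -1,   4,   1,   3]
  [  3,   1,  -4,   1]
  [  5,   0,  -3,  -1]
4

tr(A) = 5 + 4 + -4 + -1 = 4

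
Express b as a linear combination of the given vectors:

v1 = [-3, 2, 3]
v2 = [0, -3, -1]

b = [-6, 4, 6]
c1 = 2, c2 = 0

b = 2·v1 + 0·v2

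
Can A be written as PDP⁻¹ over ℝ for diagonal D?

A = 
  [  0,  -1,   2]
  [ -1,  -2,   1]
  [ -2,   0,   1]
No

Characteristic polynomial: det(λI - A) = λ³ + λ² + λ + 7
By the rational root theorem any rational root is an integer dividing 7; none of those is a root, so p(λ) has no rational roots and hence (being an irreducible cubic) no repeated roots.
Discriminant of the cubic: Δ = -1228
Δ < 0 ⇒ one real eigenvalue and a complex-conjugate pair: λ ≈ -2.105, 0.5524 + 1.738i, 0.5524 - 1.738i
Has complex eigenvalues (not diagonalizable over ℝ).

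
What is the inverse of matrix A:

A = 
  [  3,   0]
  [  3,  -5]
det(A) = (3)(-5) - (0)(3) = -15
For a 2×2 matrix, A⁻¹ = (1/det(A)) · [[d, -b], [-c, a]]
    = (-1/15) · [[-5, 0], [-3, 3]]

A⁻¹ = 
  [ 1/3,    0]
  [ 1/5, -1/5]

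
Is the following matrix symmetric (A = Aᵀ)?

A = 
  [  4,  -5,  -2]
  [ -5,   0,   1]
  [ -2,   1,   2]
Yes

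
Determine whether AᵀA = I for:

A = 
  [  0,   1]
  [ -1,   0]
Yes

AᵀA = 
  [  1,   0]
  [  0,   1]
= I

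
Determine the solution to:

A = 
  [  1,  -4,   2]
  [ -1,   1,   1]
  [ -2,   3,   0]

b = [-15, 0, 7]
Row reduce the augmented matrix [A|b]:
R2 → R2 + (1)·R1
R3 → R3 + (2)·R1
R3 → R3 - (5/3)·R2
REF = 
  [  1,  -4,   2, -15]
  [  0,  -3,   3, -15]
  [  0,   0,  -1,   2]

Back-substitution:
x₃ = 2 / (-1) = -2
x₂ = (-15 - (3)(-2)) / (-3) = 3
x₁ = (-15 - (-4)(3) - (2)(-2)) / 1 = 1

x = [1, 3, -2]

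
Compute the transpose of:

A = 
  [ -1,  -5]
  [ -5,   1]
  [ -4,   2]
Aᵀ = 
  [ -1,  -5,  -4]
  [ -5,   1,   2]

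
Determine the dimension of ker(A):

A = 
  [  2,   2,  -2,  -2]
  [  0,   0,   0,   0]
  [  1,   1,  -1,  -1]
nullity(A) = 3

Row reduce:
R3 → R3 - (1/2)·R1
REF = 
  [  2,   2,  -2,  -2]
  [  0,   0,   0,   0]
  [  0,   0,   0,   0]
Pivot columns: 1 → 1 pivot.
rank(A) = 1, so nullity(A) = 4 - 1 = 3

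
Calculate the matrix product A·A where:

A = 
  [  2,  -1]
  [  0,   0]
A² = A·A:
A²[1,1] = (2)(2) + (-1)(0) = 4
A²[1,2] = (2)(-1) + (-1)(0) = -2
A²[2,1] = (0)(2) + (0)(0) = 0
A²[2,2] = (0)(-1) + (0)(0) = 0
A² = 
  [  4,  -2]
  [  0,   0]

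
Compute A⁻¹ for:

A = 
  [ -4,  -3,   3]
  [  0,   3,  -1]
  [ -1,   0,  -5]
det(A) = (-4)·((3)(-5) - (-1)(0)) - (-3)·((0)(-5) - (-1)(-1)) + (3)·((0)(0) - (3)(-1))
  = (-4)(-15) - (-3)(-1) + (3)(3)
  = 66
det(A) = 66 ≠ 0, so A is invertible.

Cofactors Cᵢⱼ = (-1)ⁱ⁺ʲ·Mᵢⱼ:
C = 
  [-15,   1,   3]
  [-15,  23,   3]
  [ -6,  -4, -12]

adj(A) = Cᵀ:
adj(A) = 
  [-15, -15,  -6]
  [  1,  23,  -4]
  [  3,   3, -12]

A⁻¹ = (1/66) · adj(A):
A⁻¹ = 
  [-5/22, -5/22, -1/11]
  [ 1/66, 23/66, -2/33]
  [ 1/22,  1/22, -2/11]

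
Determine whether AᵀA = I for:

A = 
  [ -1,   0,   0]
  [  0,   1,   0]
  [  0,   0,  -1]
Yes

AᵀA = 
  [  1,   0,   0]
  [  0,   1,   0]
  [  0,   0,   1]
= I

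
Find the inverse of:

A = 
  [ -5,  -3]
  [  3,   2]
det(A) = (-5)(2) - (-3)(3) = -1
For a 2×2 matrix, A⁻¹ = (1/det(A)) · [[d, -b], [-c, a]]
    = (-1) · [[2, 3], [-3, -5]]

A⁻¹ = 
  [ -2,  -3]
  [  3,   5]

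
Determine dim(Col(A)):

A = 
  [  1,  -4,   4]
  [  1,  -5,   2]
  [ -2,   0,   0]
Row reduce:
R2 → R2 - (1)·R1
R3 → R3 + (2)·R1
R3 → R3 - (8)·R2
REF = 
  [  1,  -4,   4]
  [  0,  -1,  -2]
  [  0,   0,  24]
Pivot columns: 1, 2, 3 → 3 pivots.
dim(Col(A)) = number of pivot columns = 3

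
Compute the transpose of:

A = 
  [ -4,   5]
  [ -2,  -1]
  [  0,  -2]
Aᵀ = 
  [ -4,  -2,   0]
  [  5,  -1,  -2]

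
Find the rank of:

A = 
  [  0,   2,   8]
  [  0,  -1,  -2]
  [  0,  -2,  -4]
rank(A) = 2

Row reduce:
R2 → R2 + (1/2)·R1
R3 → R3 + (1)·R1
R3 → R3 - (2)·R2
REF = 
  [  0,   2,   8]
  [  0,   0,   2]
  [  0,   0,   0]
Pivot columns: 2, 3 → 2 pivots.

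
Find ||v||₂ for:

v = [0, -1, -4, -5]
6.481

||v||₂ = √((0)² + (-1)² + (-4)² + (-5)²) = √42 = 6.481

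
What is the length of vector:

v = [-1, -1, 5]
5.196

||v||₂ = √((-1)² + (-1)² + (5)²) = √27 = 5.196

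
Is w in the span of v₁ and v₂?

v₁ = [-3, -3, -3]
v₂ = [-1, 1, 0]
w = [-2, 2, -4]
No

Form the augmented matrix and row-reduce:
[v₁|v₂|w] = 
  [ -3,  -1,  -2]
  [ -3,   1,   2]
  [ -3,   0,  -4]
R2 → R2 - (1)·R1
R3 → R3 - (1)·R1
R3 → R3 - (1/2)·R2
REF = 
  [ -3,  -1,  -2]
  [  0,   2,   4]
  [  0,   0,  -4]

Row 3 reads [0 0 | -4], i.e. 0 = -4, so the system is inconsistent and w ∉ span{v₁, v₂}.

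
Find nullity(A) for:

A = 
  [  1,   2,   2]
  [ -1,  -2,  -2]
nullity(A) = 2

Row reduce:
R2 → R2 + (1)·R1
REF = 
  [  1,   2,   2]
  [  0,   0,   0]
Pivot columns: 1 → 1 pivot.
rank(A) = 1, so nullity(A) = 3 - 1 = 2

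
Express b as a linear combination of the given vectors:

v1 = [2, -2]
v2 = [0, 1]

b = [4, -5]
c1 = 2, c2 = -1

b = 2·v1 + -1·v2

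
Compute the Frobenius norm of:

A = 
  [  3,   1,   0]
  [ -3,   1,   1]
||A||_F = 4.583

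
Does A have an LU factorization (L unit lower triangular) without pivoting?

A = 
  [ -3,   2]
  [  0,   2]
Yes.
A[1,1] = -3 ≠ 0, so Gaussian elimination proceeds without a row swap: multiplier ℓ₂₁ = (0)/(-3) = 0, and U[2,2] = 2 - (0)(2) = 2.
L = 
  [  1,   0]
  [  0,   1]
U = 
  [ -3,   2]
  [  0,   2]
Check row 2 of LU: [(0)(-3), (0)(2) + 2] = [0, 2] = row 2 of A ✓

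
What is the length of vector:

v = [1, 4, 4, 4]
7

||v||₂ = √((1)² + (4)² + (4)² + (4)²) = √49 = 7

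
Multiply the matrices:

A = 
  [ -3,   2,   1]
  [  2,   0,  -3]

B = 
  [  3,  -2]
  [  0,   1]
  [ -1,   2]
A is 2×3 and B is 3×2, so AB is 2×2. Each entry is (row of A)·(column of B):
AB[1,1] = (-3)(3) + (2)(0) + (1)(-1) = -10
AB[1,2] = (-3)(-2) + (2)(1) + (1)(2) = 10
AB[2,1] = (2)(3) + (0)(0) + (-3)(-1) = 9
AB[2,2] = (2)(-2) + (0)(1) + (-3)(2) = -10

AB = 
  [-10,  10]
  [  9, -10]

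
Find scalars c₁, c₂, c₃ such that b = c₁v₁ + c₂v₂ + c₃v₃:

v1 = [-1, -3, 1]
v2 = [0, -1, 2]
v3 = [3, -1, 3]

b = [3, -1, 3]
c1 = 0, c2 = 0, c3 = 1

b = 0·v1 + 0·v2 + 1·v3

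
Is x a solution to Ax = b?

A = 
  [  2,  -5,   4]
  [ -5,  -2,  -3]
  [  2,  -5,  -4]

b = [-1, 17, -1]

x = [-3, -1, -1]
No

Ax = [-5, 20, 3] ≠ b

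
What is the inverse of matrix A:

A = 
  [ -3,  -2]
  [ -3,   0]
det(A) = (-3)(0) - (-2)(-3) = -6
For a 2×2 matrix, A⁻¹ = (1/det(A)) · [[d, -b], [-c, a]]
    = (-1/6) · [[0, 2], [3, -3]]

A⁻¹ = 
  [   0, -1/3]
  [-1/2,  1/2]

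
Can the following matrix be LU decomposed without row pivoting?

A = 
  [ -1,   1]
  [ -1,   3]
Yes.
A[1,1] = -1 ≠ 0, so Gaussian elimination proceeds without a row swap: multiplier ℓ₂₁ = (-1)/(-1) = 1, and U[2,2] = 3 - (1)(1) = 2.
L = 
  [  1,   0]
  [  1,   1]
U = 
  [ -1,   1]
  [  0,   2]
Check row 2 of LU: [(1)(-1), (1)(1) + 2] = [-1, 3] = row 2 of A ✓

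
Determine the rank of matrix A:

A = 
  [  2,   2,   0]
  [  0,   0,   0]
Row reduce:
(no row operations needed)
REF = 
  [  2,   2,   0]
  [  0,   0,   0]
Pivot columns: 1 → 1 pivot.

rank(A) = 1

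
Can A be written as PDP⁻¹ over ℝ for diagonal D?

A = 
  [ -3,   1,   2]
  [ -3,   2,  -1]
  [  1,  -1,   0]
Yes

Characteristic polynomial: det(λI - A) = λ³ + λ² - 6λ - 4
By the rational root theorem any rational root is an integer dividing 4; none of those is a root, so p(λ) has no rational roots and hence (being an irreducible cubic) no repeated roots.
Discriminant of the cubic: Δ = 916
Δ > 0 ⇒ three distinct real eigenvalues: λ ≈ -2.681, -0.6421, 2.323
Three distinct real eigenvalues, so A has 3 independent eigenvectors.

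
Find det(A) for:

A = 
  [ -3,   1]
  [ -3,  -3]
12

For a 2×2 matrix, det = ad - bc = (-3)(-3) - (1)(-3) = 12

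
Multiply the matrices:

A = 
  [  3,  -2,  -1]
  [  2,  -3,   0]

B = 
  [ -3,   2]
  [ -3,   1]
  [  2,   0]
A is 2×3 and B is 3×2, so AB is 2×2. Each entry is (row of A)·(column of B):
AB[1,1] = (3)(-3) + (-2)(-3) + (-1)(2) = -5
AB[1,2] = (3)(2) + (-2)(1) + (-1)(0) = 4
AB[2,1] = (2)(-3) + (-3)(-3) + (0)(2) = 3
AB[2,2] = (2)(2) + (-3)(1) + (0)(0) = 1

AB = 
  [ -5,   4]
  [  3,   1]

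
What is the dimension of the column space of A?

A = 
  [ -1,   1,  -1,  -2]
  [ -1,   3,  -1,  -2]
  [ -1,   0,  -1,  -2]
Row reduce:
R2 → R2 - (1)·R1
R3 → R3 - (1)·R1
R3 → R3 + (1/2)·R2
REF = 
  [ -1,   1,  -1,  -2]
  [  0,   2,   0,   0]
  [  0,   0,   0,   0]
Pivot columns: 1, 2 → 2 pivots.
dim(Col(A)) = number of pivot columns = 2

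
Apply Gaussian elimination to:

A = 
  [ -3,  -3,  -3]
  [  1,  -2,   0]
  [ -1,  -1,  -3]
Row operations:
R2 → R2 + (1/3)·R1
R3 → R3 - (1/3)·R1

Resulting echelon form:
REF = 
  [ -3,  -3,  -3]
  [  0,  -3,  -1]
  [  0,   0,  -2]

Rank = 3 (number of non-zero pivot rows).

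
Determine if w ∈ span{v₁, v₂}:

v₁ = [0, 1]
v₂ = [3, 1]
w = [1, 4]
Yes

Form the augmented matrix and row-reduce:
[v₁|v₂|w] = 
  [  0,   3,   1]
  [  1,   1,   4]
Swap R1 ↔ R2
REF = 
  [  1,   1,   4]
  [  0,   3,   1]

No row of the form [0 0 | nonzero], so the system is consistent. Back-substitution gives c₁ = 11/3, c₂ = 1/3: w = (11/3)·v₁ + (1/3)·v₂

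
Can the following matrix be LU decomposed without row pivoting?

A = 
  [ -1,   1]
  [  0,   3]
Yes.
A[1,1] = -1 ≠ 0, so Gaussian elimination proceeds without a row swap: multiplier ℓ₂₁ = (0)/(-1) = 0, and U[2,2] = 3 - (0)(1) = 3.
L = 
  [  1,   0]
  [  0,   1]
U = 
  [ -1,   1]
  [  0,   3]
Check row 2 of LU: [(0)(-1), (0)(1) + 3] = [0, 3] = row 2 of A ✓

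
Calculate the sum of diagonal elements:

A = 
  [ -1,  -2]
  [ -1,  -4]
-5

tr(A) = -1 + -4 = -5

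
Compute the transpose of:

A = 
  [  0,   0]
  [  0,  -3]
Aᵀ = 
  [  0,   0]
  [  0,  -3]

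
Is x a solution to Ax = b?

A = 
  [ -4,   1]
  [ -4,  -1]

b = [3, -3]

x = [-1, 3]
No

Ax = [7, 1] ≠ b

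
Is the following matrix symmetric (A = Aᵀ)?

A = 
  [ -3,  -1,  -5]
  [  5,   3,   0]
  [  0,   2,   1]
No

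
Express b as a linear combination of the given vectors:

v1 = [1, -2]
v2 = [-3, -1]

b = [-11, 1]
c1 = -2, c2 = 3

b = -2·v1 + 3·v2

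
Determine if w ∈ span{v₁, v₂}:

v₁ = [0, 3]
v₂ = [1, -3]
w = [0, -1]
Yes

Form the augmented matrix and row-reduce:
[v₁|v₂|w] = 
  [  0,   1,   0]
  [  3,  -3,  -1]
Swap R1 ↔ R2
REF = 
  [  3,  -3,  -1]
  [  0,   1,   0]

No row of the form [0 0 | nonzero], so the system is consistent. Back-substitution gives c₁ = -1/3, c₂ = 0: w = (-1/3)·v₁ + (0)·v₂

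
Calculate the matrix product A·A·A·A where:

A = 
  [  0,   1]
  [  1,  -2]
A^4 = 
  [  5, -12]
  [-12,  29]

A² = A·A:
A²[1,1] = (0)(0) + (1)(1) = 1
A²[1,2] = (0)(1) + (1)(-2) = -2
A²[2,1] = (1)(0) + (-2)(1) = -2
A²[2,2] = (1)(1) + (-2)(-2) = 5
A² = 
  [  1,  -2]
  [ -2,   5]

A^3 = A^2·A:
A^3[1,1] = (1)(0) + (-2)(1) = -2
A^3[1,2] = (1)(1) + (-2)(-2) = 5
A^3[2,1] = (-2)(0) + (5)(1) = 5
A^3[2,2] = (-2)(1) + (5)(-2) = -12
A^3 = 
  [ -2,   5]
  [  5, -12]

A^4 = A^3·A:
A^4[1,1] = (-2)(0) + (5)(1) = 5
A^4[1,2] = (-2)(1) + (5)(-2) = -12
A^4[2,1] = (5)(0) + (-12)(1) = -12
A^4[2,2] = (5)(1) + (-12)(-2) = 29
A^4 = 
  [  5, -12]
  [-12,  29]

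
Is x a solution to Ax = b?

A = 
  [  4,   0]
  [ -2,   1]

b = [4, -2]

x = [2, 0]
No

Ax = [8, -4] ≠ b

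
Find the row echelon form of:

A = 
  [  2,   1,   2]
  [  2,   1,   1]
Row operations:
R2 → R2 - (1)·R1

Resulting echelon form:
REF = 
  [  2,   1,   2]
  [  0,   0,  -1]

Rank = 2 (number of non-zero pivot rows).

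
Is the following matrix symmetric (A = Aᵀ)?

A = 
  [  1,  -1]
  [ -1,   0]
Yes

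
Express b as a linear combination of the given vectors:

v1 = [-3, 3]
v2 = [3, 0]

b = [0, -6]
c1 = -2, c2 = -2

b = -2·v1 + -2·v2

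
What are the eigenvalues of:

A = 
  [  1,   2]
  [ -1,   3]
tr(A) = 4, det(A) = 5
Characteristic polynomial: λ² - tr(A)λ + det(A) = λ² - 4λ + 5
λ² - 4λ + 5 = 0  ⇒  λ = (4 ± √((-4)² - 4·(5)))/2 = (4 ± √(-4))/2
  = 2 + i,  2 - i

λ = 2 + i, 2 - i  (≈ 2 + 1i, 2 - 1i)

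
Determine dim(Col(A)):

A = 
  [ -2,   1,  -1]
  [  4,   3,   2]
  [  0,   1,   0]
Row reduce:
R2 → R2 + (2)·R1
R3 → R3 - (1/5)·R2
REF = 
  [ -2,   1,  -1]
  [  0,   5,   0]
  [  0,   0,   0]
Pivot columns: 1, 2 → 2 pivots.
dim(Col(A)) = number of pivot columns = 2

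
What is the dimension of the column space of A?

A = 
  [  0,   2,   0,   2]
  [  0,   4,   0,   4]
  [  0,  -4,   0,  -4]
dim(Col(A)) = 1

Row reduce:
R2 → R2 - (2)·R1
R3 → R3 + (2)·R1
REF = 
  [  0,   2,   0,   2]
  [  0,   0,   0,   0]
  [  0,   0,   0,   0]
Pivot columns: 2 → 1 pivot.
dim(Col(A)) = number of pivot columns = 1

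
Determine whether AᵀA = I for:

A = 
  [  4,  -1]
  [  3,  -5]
No

AᵀA = 
  [ 25, -19]
  [-19,  26]
≠ I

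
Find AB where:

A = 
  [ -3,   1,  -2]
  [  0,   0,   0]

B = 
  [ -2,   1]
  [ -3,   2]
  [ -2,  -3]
AB = 
  [  7,   5]
  [  0,   0]

A is 2×3 and B is 3×2, so AB is 2×2. Each entry is (row of A)·(column of B):
AB[1,1] = (-3)(-2) + (1)(-3) + (-2)(-2) = 7
AB[1,2] = (-3)(1) + (1)(2) + (-2)(-3) = 5
AB[2,1] = (0)(-2) + (0)(-3) + (0)(-2) = 0
AB[2,2] = (0)(1) + (0)(2) + (0)(-3) = 0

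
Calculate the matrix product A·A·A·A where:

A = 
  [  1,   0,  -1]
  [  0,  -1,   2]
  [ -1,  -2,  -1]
A² = A·A:
A²[1,1] = (1)(1) + (0)(0) + (-1)(-1) = 2
A²[1,2] = (1)(0) + (0)(-1) + (-1)(-2) = 2
A²[1,3] = (1)(-1) + (0)(2) + (-1)(-1) = 0
A²[2,1] = (0)(1) + (-1)(0) + (2)(-1) = -2
A²[2,2] = (0)(0) + (-1)(-1) + (2)(-2) = -3
A²[2,3] = (0)(-1) + (-1)(2) + (2)(-1) = -4
A²[3,1] = (-1)(1) + (-2)(0) + (-1)(-1) = 0
A²[3,2] = (-1)(0) + (-2)(-1) + (-1)(-2) = 4
A²[3,3] = (-1)(-1) + (-2)(2) + (-1)(-1) = -2
A² = 
  [  2,   2,   0]
  [ -2,  -3,  -4]
  [  0,   4,  -2]

A^3 = A^2·A:
A^3[1,1] = (2)(1) + (2)(0) + (0)(-1) = 2
A^3[1,2] = (2)(0) + (2)(-1) + (0)(-2) = -2
A^3[1,3] = (2)(-1) + (2)(2) + (0)(-1) = 2
A^3[2,1] = (-2)(1) + (-3)(0) + (-4)(-1) = 2
A^3[2,2] = (-2)(0) + (-3)(-1) + (-4)(-2) = 11
A^3[2,3] = (-2)(-1) + (-3)(2) + (-4)(-1) = 0
A^3[3,1] = (0)(1) + (4)(0) + (-2)(-1) = 2
A^3[3,2] = (0)(0) + (4)(-1) + (-2)(-2) = 0
A^3[3,3] = (0)(-1) + (4)(2) + (-2)(-1) = 10
A^3 = 
  [  2,  -2,   2]
  [  2,  11,   0]
  [  2,   0,  10]

A^4 = A^3·A:
A^4[1,1] = (2)(1) + (-2)(0) + (2)(-1) = 0
A^4[1,2] = (2)(0) + (-2)(-1) + (2)(-2) = -2
A^4[1,3] = (2)(-1) + (-2)(2) + (2)(-1) = -8
A^4[2,1] = (2)(1) + (11)(0) + (0)(-1) = 2
A^4[2,2] = (2)(0) + (11)(-1) + (0)(-2) = -11
A^4[2,3] = (2)(-1) + (11)(2) + (0)(-1) = 20
A^4[3,1] = (2)(1) + (0)(0) + (10)(-1) = -8
A^4[3,2] = (2)(0) + (0)(-1) + (10)(-2) = -20
A^4[3,3] = (2)(-1) + (0)(2) + (10)(-1) = -12
A^4 = 
  [  0,  -2,  -8]
  [  2, -11,  20]
  [ -8, -20, -12]

Therefore
A^4 = 
  [  0,  -2,  -8]
  [  2, -11,  20]
  [ -8, -20, -12]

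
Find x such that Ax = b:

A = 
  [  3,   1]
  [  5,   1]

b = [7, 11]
Row reduce the augmented matrix [A|b]:
R2 → R2 - (5/3)·R1
REF = 
  [   3,    1,    7]
  [   0, -2/3, -2/3]

Back-substitution:
x₂ = (-2/3) / (-2/3) = 1
x₁ = (7 - (1)(1)) / 3 = 2

x = [2, 1]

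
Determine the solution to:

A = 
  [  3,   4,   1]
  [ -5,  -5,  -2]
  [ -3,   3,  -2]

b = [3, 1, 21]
Row reduce the augmented matrix [A|b]:
R2 → R2 + (5/3)·R1
R3 → R3 + (1)·R1
R3 → R3 - (21/5)·R2
REF = 
  [   3,    4,    1,    3]
  [   0,  5/3, -1/3,    6]
  [   0,    0,  2/5, -6/5]

Back-substitution:
x₃ = (-6/5) / (2/5) = -3
x₂ = (6 - (-1/3)(-3)) / (5/3) = 3
x₁ = (3 - (4)(3) - (1)(-3)) / 3 = -2

x = [-2, 3, -3]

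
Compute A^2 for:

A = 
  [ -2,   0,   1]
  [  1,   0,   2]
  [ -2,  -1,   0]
A² = A·A:
A²[1,1] = (-2)(-2) + (0)(1) + (1)(-2) = 2
A²[1,2] = (-2)(0) + (0)(0) + (1)(-1) = -1
A²[1,3] = (-2)(1) + (0)(2) + (1)(0) = -2
A²[2,1] = (1)(-2) + (0)(1) + (2)(-2) = -6
A²[2,2] = (1)(0) + (0)(0) + (2)(-1) = -2
A²[2,3] = (1)(1) + (0)(2) + (2)(0) = 1
A²[3,1] = (-2)(-2) + (-1)(1) + (0)(-2) = 3
A²[3,2] = (-2)(0) + (-1)(0) + (0)(-1) = 0
A²[3,3] = (-2)(1) + (-1)(2) + (0)(0) = -4
A² = 
  [  2,  -1,  -2]
  [ -6,  -2,   1]
  [  3,   0,  -4]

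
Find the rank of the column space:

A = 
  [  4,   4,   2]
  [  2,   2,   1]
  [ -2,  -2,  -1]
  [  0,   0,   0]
dim(Col(A)) = 1

Row reduce:
R2 → R2 - (1/2)·R1
R3 → R3 + (1/2)·R1
REF = 
  [  4,   4,   2]
  [  0,   0,   0]
  [  0,   0,   0]
  [  0,   0,   0]
Pivot columns: 1 → 1 pivot.
dim(Col(A)) = number of pivot columns = 1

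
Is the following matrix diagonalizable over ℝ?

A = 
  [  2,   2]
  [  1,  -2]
Yes

tr(A) = 0, det(A) = -6
Characteristic polynomial: λ² - tr(A)λ + det(A) = λ² - 6
λ² - 6 = 0  ⇒  λ = (0 ± √((0)² - 4·(-6)))/2 = (0 ± √(24))/2
  = √6,  -√6
Eigenvalues: √6, -√6  (≈ 2.449, -2.449)
The two irrational eigenvalues are distinct (simple), so each has alg. mult. = geom. mult. = 1.
Sum of geometric multiplicities equals n, so A has n independent eigenvectors.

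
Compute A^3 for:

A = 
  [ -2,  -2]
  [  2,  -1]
A^3 = 
  [ 12,  -6]
  [  6,  15]

A² = A·A:
A²[1,1] = (-2)(-2) + (-2)(2) = 0
A²[1,2] = (-2)(-2) + (-2)(-1) = 6
A²[2,1] = (2)(-2) + (-1)(2) = -6
A²[2,2] = (2)(-2) + (-1)(-1) = -3
A² = 
  [  0,   6]
  [ -6,  -3]

A^3 = A^2·A:
A^3[1,1] = (0)(-2) + (6)(2) = 12
A^3[1,2] = (0)(-2) + (6)(-1) = -6
A^3[2,1] = (-6)(-2) + (-3)(2) = 6
A^3[2,2] = (-6)(-2) + (-3)(-1) = 15
A^3 = 
  [ 12,  -6]
  [  6,  15]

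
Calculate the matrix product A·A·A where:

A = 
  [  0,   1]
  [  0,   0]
A^3 = 
  [  0,   0]
  [  0,   0]

A² = A·A:
A²[1,1] = (0)(0) + (1)(0) = 0
A²[1,2] = (0)(1) + (1)(0) = 0
A²[2,1] = (0)(0) + (0)(0) = 0
A²[2,2] = (0)(1) + (0)(0) = 0
A² = 
  [  0,   0]
  [  0,   0]

A^3 = A^2·A:
A^3[1,1] = (0)(0) + (0)(0) = 0
A^3[1,2] = (0)(1) + (0)(0) = 0
A^3[2,1] = (0)(0) + (0)(0) = 0
A^3[2,2] = (0)(1) + (0)(0) = 0
A^3 = 
  [  0,   0]
  [  0,   0]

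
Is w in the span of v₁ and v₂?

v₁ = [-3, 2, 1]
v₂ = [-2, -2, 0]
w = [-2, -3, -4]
No

Form the augmented matrix and row-reduce:
[v₁|v₂|w] = 
  [ -3,  -2,  -2]
  [  2,  -2,  -3]
  [  1,   0,  -4]
R2 → R2 + (2/3)·R1
R3 → R3 + (1/3)·R1
R3 → R3 - (1/5)·R2
REF = 
  [   -3,    -2,    -2]
  [    0, -10/3, -13/3]
  [    0,     0, -19/5]

Row 3 reads [0 0 | -19/5], i.e. 0 = -19/5, so the system is inconsistent and w ∉ span{v₁, v₂}.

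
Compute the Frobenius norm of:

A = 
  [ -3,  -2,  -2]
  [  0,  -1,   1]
||A||_F = 4.359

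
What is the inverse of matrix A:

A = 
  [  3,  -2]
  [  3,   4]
det(A) = (3)(4) - (-2)(3) = 18
For a 2×2 matrix, A⁻¹ = (1/det(A)) · [[d, -b], [-c, a]]
    = (1/18) · [[4, 2], [-3, 3]]

A⁻¹ = 
  [ 2/9,  1/9]
  [-1/6,  1/6]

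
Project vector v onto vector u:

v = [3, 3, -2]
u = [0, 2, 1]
proj_u(v) = [0, 8/5, 4/5]

v·u = (3)(0) + (3)(2) + (-2)(1) = 4
u·u = (0)² + (2)² + (1)² = 5
proj_u(v) = (v·u / u·u) × u = (4/5) × u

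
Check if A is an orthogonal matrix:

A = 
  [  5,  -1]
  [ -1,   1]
No

AᵀA = 
  [ 26,  -6]
  [ -6,   2]
≠ I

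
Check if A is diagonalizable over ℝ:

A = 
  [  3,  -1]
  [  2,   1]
No

tr(A) = 4, det(A) = 5
Characteristic polynomial: λ² - tr(A)λ + det(A) = λ² - 4λ + 5
λ² - 4λ + 5 = 0  ⇒  λ = (4 ± √((-4)² - 4·(5)))/2 = (4 ± √(-4))/2
  = 2 + i,  2 - i
Eigenvalues: 2 + i, 2 - i  (≈ 2 + 1i, 2 - 1i)
Has complex eigenvalues (not diagonalizable over ℝ).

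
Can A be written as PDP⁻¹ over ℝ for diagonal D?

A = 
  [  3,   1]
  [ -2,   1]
No

tr(A) = 4, det(A) = 5
Characteristic polynomial: λ² - tr(A)λ + det(A) = λ² - 4λ + 5
λ² - 4λ + 5 = 0  ⇒  λ = (4 ± √((-4)² - 4·(5)))/2 = (4 ± √(-4))/2
  = 2 + i,  2 - i
Eigenvalues: 2 + i, 2 - i  (≈ 2 + 1i, 2 - 1i)
Has complex eigenvalues (not diagonalizable over ℝ).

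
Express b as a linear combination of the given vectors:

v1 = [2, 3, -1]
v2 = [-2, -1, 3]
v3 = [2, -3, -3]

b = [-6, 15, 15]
c1 = 3, c2 = 3, c3 = -3

b = 3·v1 + 3·v2 + -3·v3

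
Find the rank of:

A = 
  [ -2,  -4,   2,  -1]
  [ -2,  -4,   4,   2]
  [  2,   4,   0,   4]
Row reduce:
R2 → R2 - (1)·R1
R3 → R3 + (1)·R1
R3 → R3 - (1)·R2
REF = 
  [ -2,  -4,   2,  -1]
  [  0,   0,   2,   3]
  [  0,   0,   0,   0]
Pivot columns: 1, 3 → 2 pivots.

rank(A) = 2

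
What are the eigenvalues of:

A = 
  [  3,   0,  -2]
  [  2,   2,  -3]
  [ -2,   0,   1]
λ = 2, 2 + √5, 2 - √5  (≈ 2, 4.236, -0.2361)

Characteristic polynomial: det(λI - A) = λ³ - 6λ² + 7λ + 2
Testing integer divisors of the constant term: p(2) = 0, so (λ - 2) is a factor:
p(λ) = (λ - 2)(λ² - 4λ - 1)
λ² - 4λ - 1 = 0  ⇒  λ = (4 ± √((-4)² - 4·(-1)))/2 = (4 ± √(20))/2
  = 2 + √5,  2 - √5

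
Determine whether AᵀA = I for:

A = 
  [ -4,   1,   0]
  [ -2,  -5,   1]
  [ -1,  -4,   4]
No

AᵀA = 
  [ 21,  10,  -6]
  [ 10,  42, -21]
  [ -6, -21,  17]
≠ I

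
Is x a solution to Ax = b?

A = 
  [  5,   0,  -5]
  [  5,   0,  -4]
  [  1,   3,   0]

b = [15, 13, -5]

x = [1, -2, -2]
Yes

Ax = [15, 13, -5] = b ✓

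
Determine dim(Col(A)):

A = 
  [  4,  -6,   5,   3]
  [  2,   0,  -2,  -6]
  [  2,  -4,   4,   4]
dim(Col(A)) = 2

Row reduce:
R2 → R2 - (1/2)·R1
R3 → R3 - (1/2)·R1
R3 → R3 + (1/3)·R2
REF = 
  [    4,    -6,     5,     3]
  [    0,     3,  -9/2, -15/2]
  [    0,     0,     0,     0]
Pivot columns: 1, 2 → 2 pivots.
dim(Col(A)) = number of pivot columns = 2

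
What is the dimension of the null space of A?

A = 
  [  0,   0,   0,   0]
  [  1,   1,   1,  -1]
nullity(A) = 3

Row reduce:
Swap R1 ↔ R2
REF = 
  [  1,   1,   1,  -1]
  [  0,   0,   0,   0]
Pivot columns: 1 → 1 pivot.
rank(A) = 1, so nullity(A) = 4 - 1 = 3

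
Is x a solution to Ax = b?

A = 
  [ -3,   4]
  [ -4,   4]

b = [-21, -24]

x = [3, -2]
No

Ax = [-17, -20] ≠ b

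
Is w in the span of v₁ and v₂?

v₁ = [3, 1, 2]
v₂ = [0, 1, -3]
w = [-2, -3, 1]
No

Form the augmented matrix and row-reduce:
[v₁|v₂|w] = 
  [  3,   0,  -2]
  [  1,   1,  -3]
  [  2,  -3,   1]
R2 → R2 - (1/3)·R1
R3 → R3 - (2/3)·R1
R3 → R3 + (3)·R2
REF = 
  [    3,     0,    -2]
  [    0,     1,  -7/3]
  [    0,     0, -14/3]

Row 3 reads [0 0 | -14/3], i.e. 0 = -14/3, so the system is inconsistent and w ∉ span{v₁, v₂}.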